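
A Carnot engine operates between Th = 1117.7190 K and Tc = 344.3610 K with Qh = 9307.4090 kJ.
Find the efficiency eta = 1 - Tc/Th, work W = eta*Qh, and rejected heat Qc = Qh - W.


eta = 1 - 344.3610/1117.7190 = 0.6919
W = 0.6919 * 9307.4090 = 6439.8648 kJ
Qc = 9307.4090 - 6439.8648 = 2867.5442 kJ

eta = 69.1907%, W = 6439.8648 kJ, Qc = 2867.5442 kJ


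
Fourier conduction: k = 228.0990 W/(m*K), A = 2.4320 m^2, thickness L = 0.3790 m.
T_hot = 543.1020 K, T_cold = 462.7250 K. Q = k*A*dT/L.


dT = 80.3770 K
Q = 228.0990 * 2.4320 * 80.3770 / 0.3790 = 117646.6417 W

117646.6417 W


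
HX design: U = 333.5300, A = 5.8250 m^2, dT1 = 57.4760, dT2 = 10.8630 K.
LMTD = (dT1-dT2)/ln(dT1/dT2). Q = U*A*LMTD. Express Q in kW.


LMTD = 27.9789 K
Q = 333.5300 * 5.8250 * 27.9789 = 54357.7661 W = 54.3578 kW

54.3578 kW


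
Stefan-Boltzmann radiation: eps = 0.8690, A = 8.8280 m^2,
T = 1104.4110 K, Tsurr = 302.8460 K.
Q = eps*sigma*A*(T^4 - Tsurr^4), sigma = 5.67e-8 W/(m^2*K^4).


T^4 = 1.4877e+12
Tsurr^4 = 8.4118e+09
Q = 0.8690 * 5.67e-8 * 8.8280 * 1.4793e+12 = 643465.8988 W

643465.8988 W


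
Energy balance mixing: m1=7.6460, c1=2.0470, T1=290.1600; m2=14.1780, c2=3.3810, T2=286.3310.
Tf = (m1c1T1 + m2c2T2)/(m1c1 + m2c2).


num = 18266.9099
den = 63.5872
Tf = 287.2735 K

287.2735 K


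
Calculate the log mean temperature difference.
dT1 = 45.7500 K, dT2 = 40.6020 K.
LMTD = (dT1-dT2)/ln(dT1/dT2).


dT1/dT2 = 1.1268
ln(dT1/dT2) = 0.1194
LMTD = 5.1480 / 0.1194 = 43.1248 K

43.1248 K


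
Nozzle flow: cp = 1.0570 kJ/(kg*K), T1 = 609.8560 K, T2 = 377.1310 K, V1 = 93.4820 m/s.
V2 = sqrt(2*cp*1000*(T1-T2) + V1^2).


dT = 232.7250 K
2*cp*1000*dT = 491980.6500
V1^2 = 8738.8843
V2 = sqrt(500719.5343) = 707.6154 m/s

707.6154 m/s


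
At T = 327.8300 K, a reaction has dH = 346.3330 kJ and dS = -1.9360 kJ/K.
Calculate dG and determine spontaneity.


T*dS = 327.8300 * -1.9360 = -634.6789 kJ
dG = 346.3330 + 634.6789 = 981.0119 kJ (non-spontaneous)

dG = 981.0119 kJ, non-spontaneous


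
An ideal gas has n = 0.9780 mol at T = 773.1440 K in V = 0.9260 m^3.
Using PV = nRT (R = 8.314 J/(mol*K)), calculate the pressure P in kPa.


P = nRT/V = 0.9780 * 8.314 * 773.1440 / 0.9260
= 6286.5050 / 0.9260 = 6788.8823 Pa = 6.7889 kPa

6.7889 kPa


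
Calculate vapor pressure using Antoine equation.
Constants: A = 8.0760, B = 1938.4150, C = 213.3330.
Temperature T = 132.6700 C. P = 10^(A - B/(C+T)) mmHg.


C+T = 346.0030
B/(C+T) = 5.6023
log10(P) = 8.0760 - 5.6023 = 2.4737
P = 10^2.4737 = 297.6412 mmHg

297.6412 mmHg


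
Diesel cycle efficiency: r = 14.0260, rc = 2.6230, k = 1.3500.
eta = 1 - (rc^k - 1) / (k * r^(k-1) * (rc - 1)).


r^(k-1) = 2.5202
rc^k = 3.6760
eta = 0.5154 = 51.5370%

51.5370%


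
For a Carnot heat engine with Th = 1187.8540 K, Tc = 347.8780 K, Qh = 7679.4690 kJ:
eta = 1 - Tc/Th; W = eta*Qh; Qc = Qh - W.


eta = 1 - 347.8780/1187.8540 = 0.7071
W = 0.7071 * 7679.4690 = 5430.4398 kJ
Qc = 7679.4690 - 5430.4398 = 2249.0292 kJ

eta = 70.7137%, W = 5430.4398 kJ, Qc = 2249.0292 kJ


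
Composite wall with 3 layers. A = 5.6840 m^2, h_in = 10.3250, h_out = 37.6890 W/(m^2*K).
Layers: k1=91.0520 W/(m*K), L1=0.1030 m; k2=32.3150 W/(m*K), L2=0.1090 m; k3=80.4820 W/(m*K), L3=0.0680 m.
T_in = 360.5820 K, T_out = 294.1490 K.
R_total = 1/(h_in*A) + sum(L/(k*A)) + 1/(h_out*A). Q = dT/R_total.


R_conv_in = 1/(10.3250*5.6840) = 0.0170
R_1 = 0.1030/(91.0520*5.6840) = 0.0002
R_2 = 0.1090/(32.3150*5.6840) = 0.0006
R_3 = 0.0680/(80.4820*5.6840) = 0.0001
R_conv_out = 1/(37.6890*5.6840) = 0.0047
R_total = 0.0226 K/W
Q = 66.4330 / 0.0226 = 2933.2107 W

R_total = 0.0226 K/W, Q = 2933.2107 W


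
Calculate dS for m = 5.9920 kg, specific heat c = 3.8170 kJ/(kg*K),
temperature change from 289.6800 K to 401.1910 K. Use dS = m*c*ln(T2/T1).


T2/T1 = 1.3849
ln(T2/T1) = 0.3257
dS = 5.9920 * 3.8170 * 0.3257 = 7.4483 kJ/K

7.4483 kJ/K


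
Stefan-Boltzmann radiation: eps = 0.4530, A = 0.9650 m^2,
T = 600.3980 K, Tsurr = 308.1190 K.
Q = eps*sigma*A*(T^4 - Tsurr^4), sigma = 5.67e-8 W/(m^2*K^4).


T^4 = 1.2994e+11
Tsurr^4 = 9.0131e+09
Q = 0.4530 * 5.67e-8 * 0.9650 * 1.2093e+11 = 2997.4134 W

2997.4134 W


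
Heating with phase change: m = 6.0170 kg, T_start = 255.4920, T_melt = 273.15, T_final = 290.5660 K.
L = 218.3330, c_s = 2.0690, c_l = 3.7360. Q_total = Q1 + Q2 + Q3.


Q1 (sensible, solid) = 6.0170 * 2.0690 * 17.6580 = 219.8275 kJ
Q2 (latent) = 6.0170 * 218.3330 = 1313.7097 kJ
Q3 (sensible, liquid) = 6.0170 * 3.7360 * 17.4160 = 391.5032 kJ
Q_total = 1925.0403 kJ

1925.0403 kJ


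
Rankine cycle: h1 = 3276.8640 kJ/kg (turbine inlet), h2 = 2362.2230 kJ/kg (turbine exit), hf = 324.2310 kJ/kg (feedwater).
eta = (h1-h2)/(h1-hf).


W = 914.6410 kJ/kg
Q_in = 2952.6330 kJ/kg
eta = 0.3098 = 30.9771%

eta = 30.9771%


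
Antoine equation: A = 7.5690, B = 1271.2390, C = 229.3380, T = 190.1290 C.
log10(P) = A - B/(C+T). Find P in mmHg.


C+T = 419.4670
B/(C+T) = 3.0306
log10(P) = 7.5690 - 3.0306 = 4.5384
P = 10^4.5384 = 34545.7395 mmHg

34545.7395 mmHg


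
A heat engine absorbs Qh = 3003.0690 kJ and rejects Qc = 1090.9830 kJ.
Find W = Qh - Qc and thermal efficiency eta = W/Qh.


W = 3003.0690 - 1090.9830 = 1912.0860 kJ
eta = 1912.0860 / 3003.0690 = 0.6367 = 63.6711%

W = 1912.0860 kJ, eta = 63.6711%


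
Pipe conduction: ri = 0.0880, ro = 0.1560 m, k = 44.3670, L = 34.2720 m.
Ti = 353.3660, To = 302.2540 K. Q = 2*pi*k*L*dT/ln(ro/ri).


dT = 51.1120 K
ln(ro/ri) = 0.5725
Q = 2*pi*44.3670*34.2720*51.1120 / 0.5725 = 852927.6746 W

852927.6746 W


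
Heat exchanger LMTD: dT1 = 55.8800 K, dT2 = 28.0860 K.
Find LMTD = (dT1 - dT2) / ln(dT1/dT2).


dT1/dT2 = 1.9896
ln(dT1/dT2) = 0.6879
LMTD = 27.7940 / 0.6879 = 40.4021 K

40.4021 K


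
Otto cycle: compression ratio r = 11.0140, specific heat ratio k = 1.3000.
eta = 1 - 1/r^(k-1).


r^(k-1) = 2.0539
eta = 1 - 1/2.0539 = 0.5131 = 51.3126%

51.3126%


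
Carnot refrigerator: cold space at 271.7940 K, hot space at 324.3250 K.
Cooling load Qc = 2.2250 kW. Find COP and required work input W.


COP = 271.7940 / 52.5310 = 5.1740
W = 2.2250 / 5.1740 = 0.4300 kW

COP = 5.1740, W = 0.4300 kW


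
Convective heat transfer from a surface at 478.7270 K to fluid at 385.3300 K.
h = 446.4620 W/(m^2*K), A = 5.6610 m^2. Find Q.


dT = 93.3970 K
Q = 446.4620 * 5.6610 * 93.3970 = 236053.5748 W

236053.5748 W


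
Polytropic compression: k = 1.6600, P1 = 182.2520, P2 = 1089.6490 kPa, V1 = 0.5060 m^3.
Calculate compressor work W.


(k-1)/k = 0.3976
(P2/P1)^exp = 2.0360
W = 2.5152 * 182.2520 * 0.5060 * (2.0360 - 1) = 240.2924 kJ

240.2924 kJ


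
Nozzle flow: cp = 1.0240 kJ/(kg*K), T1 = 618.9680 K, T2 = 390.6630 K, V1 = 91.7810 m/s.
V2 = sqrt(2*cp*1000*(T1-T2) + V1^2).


dT = 228.3050 K
2*cp*1000*dT = 467568.6400
V1^2 = 8423.7520
V2 = sqrt(475992.3920) = 689.9220 m/s

689.9220 m/s


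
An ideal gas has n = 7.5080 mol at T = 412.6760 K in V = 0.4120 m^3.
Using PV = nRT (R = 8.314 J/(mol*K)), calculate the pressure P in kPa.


P = nRT/V = 7.5080 * 8.314 * 412.6760 / 0.4120
= 25759.8599 / 0.4120 = 62523.9318 Pa = 62.5239 kPa

62.5239 kPa


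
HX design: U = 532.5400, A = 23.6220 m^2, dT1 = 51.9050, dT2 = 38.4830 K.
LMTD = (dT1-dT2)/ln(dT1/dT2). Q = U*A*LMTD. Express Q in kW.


LMTD = 44.8598 K
Q = 532.5400 * 23.6220 * 44.8598 = 564321.5883 W = 564.3216 kW

564.3216 kW


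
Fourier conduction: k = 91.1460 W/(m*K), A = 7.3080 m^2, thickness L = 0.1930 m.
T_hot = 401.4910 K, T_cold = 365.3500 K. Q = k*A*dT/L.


dT = 36.1410 K
Q = 91.1460 * 7.3080 * 36.1410 / 0.1930 = 124732.3225 W

124732.3225 W


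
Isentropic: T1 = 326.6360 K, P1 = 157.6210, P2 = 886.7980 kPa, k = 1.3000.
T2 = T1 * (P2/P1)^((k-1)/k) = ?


(k-1)/k = 0.2308
(P2/P1)^exp = 1.4898
T2 = 326.6360 * 1.4898 = 486.6196 K

486.6196 K


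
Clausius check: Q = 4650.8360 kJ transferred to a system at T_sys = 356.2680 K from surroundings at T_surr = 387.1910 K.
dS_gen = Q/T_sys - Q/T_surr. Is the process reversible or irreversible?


dS_sys = 4650.8360/356.2680 = 13.0543 kJ/K
dS_surr = -4650.8360/387.1910 = -12.0117 kJ/K
dS_gen = 13.0543 - 12.0117 = 1.0426 kJ/K (irreversible)

dS_gen = 1.0426 kJ/K, irreversible


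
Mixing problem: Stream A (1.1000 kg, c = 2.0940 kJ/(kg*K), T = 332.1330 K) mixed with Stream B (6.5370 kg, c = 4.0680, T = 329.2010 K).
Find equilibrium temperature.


num = 9519.3180
den = 28.8959
Tf = 329.4347 K

329.4347 K


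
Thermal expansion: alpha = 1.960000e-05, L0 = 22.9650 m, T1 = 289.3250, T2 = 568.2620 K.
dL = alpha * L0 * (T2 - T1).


dT = 278.9370 K
dL = 1.960000e-05 * 22.9650 * 278.9370 = 0.125553 m
L_final = 23.090553 m

dL = 0.125553 m


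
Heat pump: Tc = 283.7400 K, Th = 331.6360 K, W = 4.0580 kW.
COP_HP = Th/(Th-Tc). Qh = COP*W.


COP = 331.6360 / 47.8960 = 6.9241
Qh = 6.9241 * 4.0580 = 28.0979 kW

COP = 6.9241, Qh = 28.0979 kW


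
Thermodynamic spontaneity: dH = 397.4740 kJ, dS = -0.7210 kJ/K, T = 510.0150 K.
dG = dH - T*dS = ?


T*dS = 510.0150 * -0.7210 = -367.7208 kJ
dG = 397.4740 + 367.7208 = 765.1948 kJ (non-spontaneous)

dG = 765.1948 kJ, non-spontaneous


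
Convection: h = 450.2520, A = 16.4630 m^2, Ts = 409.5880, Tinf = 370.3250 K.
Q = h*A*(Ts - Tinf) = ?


dT = 39.2630 K
Q = 450.2520 * 16.4630 * 39.2630 = 291036.9355 W

291036.9355 W


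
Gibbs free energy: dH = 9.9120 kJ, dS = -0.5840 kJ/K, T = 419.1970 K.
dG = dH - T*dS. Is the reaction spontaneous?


T*dS = 419.1970 * -0.5840 = -244.8110 kJ
dG = 9.9120 + 244.8110 = 254.7230 kJ (non-spontaneous)

dG = 254.7230 kJ, non-spontaneous


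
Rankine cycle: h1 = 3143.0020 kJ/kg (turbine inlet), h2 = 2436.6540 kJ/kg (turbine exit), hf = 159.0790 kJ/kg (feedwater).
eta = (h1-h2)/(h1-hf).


W = 706.3480 kJ/kg
Q_in = 2983.9230 kJ/kg
eta = 0.2367 = 23.6718%

eta = 23.6718%


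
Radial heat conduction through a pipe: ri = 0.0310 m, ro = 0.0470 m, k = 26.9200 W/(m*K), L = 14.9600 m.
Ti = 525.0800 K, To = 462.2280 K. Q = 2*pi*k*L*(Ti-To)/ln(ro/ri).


dT = 62.8520 K
ln(ro/ri) = 0.4162
Q = 2*pi*26.9200*14.9600*62.8520 / 0.4162 = 382159.6846 W

382159.6846 W


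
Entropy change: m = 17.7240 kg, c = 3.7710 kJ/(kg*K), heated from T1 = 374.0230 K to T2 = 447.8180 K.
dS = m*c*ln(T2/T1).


T2/T1 = 1.1973
ln(T2/T1) = 0.1801
dS = 17.7240 * 3.7710 * 0.1801 = 12.0353 kJ/K

12.0353 kJ/K


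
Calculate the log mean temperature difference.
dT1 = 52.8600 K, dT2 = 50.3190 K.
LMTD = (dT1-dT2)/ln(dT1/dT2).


dT1/dT2 = 1.0505
ln(dT1/dT2) = 0.0493
LMTD = 2.5410 / 0.0493 = 51.5791 K

51.5791 K


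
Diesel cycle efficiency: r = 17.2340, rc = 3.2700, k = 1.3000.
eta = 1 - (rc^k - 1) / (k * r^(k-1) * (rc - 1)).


r^(k-1) = 2.3492
rc^k = 4.6656
eta = 0.4712 = 47.1231%

47.1231%


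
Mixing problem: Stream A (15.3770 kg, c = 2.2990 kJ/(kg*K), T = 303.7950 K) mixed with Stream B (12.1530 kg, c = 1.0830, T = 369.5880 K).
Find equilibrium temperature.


num = 15604.0827
den = 48.5134
Tf = 321.6447 K

321.6447 K


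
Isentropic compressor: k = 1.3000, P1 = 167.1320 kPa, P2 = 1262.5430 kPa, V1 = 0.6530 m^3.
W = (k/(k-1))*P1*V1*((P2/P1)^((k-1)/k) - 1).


(k-1)/k = 0.2308
(P2/P1)^exp = 1.5946
W = 4.3333 * 167.1320 * 0.6530 * (1.5946 - 1) = 281.2145 kJ

281.2145 kJ


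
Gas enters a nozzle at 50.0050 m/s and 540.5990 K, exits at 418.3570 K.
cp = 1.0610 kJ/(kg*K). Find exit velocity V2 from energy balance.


dT = 122.2420 K
2*cp*1000*dT = 259397.5240
V1^2 = 2500.5000
V2 = sqrt(261898.0240) = 511.7597 m/s

511.7597 m/s


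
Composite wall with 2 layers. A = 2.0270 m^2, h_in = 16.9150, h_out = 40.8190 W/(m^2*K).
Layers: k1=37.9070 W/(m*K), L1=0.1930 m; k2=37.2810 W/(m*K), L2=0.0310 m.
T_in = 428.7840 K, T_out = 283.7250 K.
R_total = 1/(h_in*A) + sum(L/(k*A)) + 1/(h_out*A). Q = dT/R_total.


R_conv_in = 1/(16.9150*2.0270) = 0.0292
R_1 = 0.1930/(37.9070*2.0270) = 0.0025
R_2 = 0.0310/(37.2810*2.0270) = 0.0004
R_conv_out = 1/(40.8190*2.0270) = 0.0121
R_total = 0.0442 K/W
Q = 145.0590 / 0.0442 = 3283.8185 W

R_total = 0.0442 K/W, Q = 3283.8185 W


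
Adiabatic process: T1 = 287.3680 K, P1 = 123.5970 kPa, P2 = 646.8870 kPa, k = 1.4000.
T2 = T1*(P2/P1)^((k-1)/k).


(k-1)/k = 0.2857
(P2/P1)^exp = 1.6046
T2 = 287.3680 * 1.6046 = 461.1218 K

461.1218 K


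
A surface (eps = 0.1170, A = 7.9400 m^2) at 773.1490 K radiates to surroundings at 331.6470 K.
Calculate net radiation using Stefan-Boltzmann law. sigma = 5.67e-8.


T^4 = 3.5732e+11
Tsurr^4 = 1.2098e+10
Q = 0.1170 * 5.67e-8 * 7.9400 * 3.4522e+11 = 18183.7530 W

18183.7530 W


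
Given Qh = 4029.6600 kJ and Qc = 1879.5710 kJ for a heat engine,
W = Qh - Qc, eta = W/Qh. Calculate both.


W = 4029.6600 - 1879.5710 = 2150.0890 kJ
eta = 2150.0890 / 4029.6600 = 0.5336 = 53.3566%

W = 2150.0890 kJ, eta = 53.3566%


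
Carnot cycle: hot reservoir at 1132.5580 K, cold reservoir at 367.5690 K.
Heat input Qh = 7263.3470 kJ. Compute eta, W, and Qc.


eta = 1 - 367.5690/1132.5580 = 0.6755
W = 0.6755 * 7263.3470 = 4906.0450 kJ
Qc = 7263.3470 - 4906.0450 = 2357.3020 kJ

eta = 67.5452%, W = 4906.0450 kJ, Qc = 2357.3020 kJ


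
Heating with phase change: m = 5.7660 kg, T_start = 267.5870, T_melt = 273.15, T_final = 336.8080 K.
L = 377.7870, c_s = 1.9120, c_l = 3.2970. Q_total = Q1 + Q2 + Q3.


Q1 (sensible, solid) = 5.7660 * 1.9120 * 5.5630 = 61.3298 kJ
Q2 (latent) = 5.7660 * 377.7870 = 2178.3198 kJ
Q3 (sensible, liquid) = 5.7660 * 3.2970 * 63.6580 = 1210.1705 kJ
Q_total = 3449.8202 kJ

3449.8202 kJ


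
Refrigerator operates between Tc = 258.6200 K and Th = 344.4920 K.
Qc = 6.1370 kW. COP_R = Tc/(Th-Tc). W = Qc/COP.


COP = 258.6200 / 85.8720 = 3.0117
W = 6.1370 / 3.0117 = 2.0377 kW

COP = 3.0117, W = 2.0377 kW


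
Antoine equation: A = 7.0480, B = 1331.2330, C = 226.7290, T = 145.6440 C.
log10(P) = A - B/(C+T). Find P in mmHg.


C+T = 372.3730
B/(C+T) = 3.5750
log10(P) = 7.0480 - 3.5750 = 3.4730
P = 10^3.4730 = 2971.6748 mmHg

2971.6748 mmHg


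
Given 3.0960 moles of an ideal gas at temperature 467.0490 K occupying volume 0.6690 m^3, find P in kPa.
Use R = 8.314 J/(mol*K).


P = nRT/V = 3.0960 * 8.314 * 467.0490 / 0.6690
= 12021.9085 / 0.6690 = 17969.9679 Pa = 17.9700 kPa

17.9700 kPa


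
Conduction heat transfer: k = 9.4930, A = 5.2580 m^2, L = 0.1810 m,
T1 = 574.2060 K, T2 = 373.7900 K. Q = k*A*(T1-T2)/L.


dT = 200.4160 K
Q = 9.4930 * 5.2580 * 200.4160 / 0.1810 = 55268.5254 W

55268.5254 W


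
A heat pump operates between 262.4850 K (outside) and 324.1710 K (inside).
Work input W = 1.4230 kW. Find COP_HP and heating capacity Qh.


COP = 324.1710 / 61.6860 = 5.2552
Qh = 5.2552 * 1.4230 = 7.4781 kW

COP = 5.2552, Qh = 7.4781 kW


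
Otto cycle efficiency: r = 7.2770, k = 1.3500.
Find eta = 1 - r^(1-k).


r^(k-1) = 2.0030
eta = 1 - 1/2.0030 = 0.5008 = 50.0752%

50.0752%


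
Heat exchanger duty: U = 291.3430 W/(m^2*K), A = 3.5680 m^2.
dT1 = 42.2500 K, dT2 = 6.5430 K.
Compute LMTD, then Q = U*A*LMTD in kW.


LMTD = 19.1437 K
Q = 291.3430 * 3.5680 * 19.1437 = 19900.1062 W = 19.9001 kW

19.9001 kW


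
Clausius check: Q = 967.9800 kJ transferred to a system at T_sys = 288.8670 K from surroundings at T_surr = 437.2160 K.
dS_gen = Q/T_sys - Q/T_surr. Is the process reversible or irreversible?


dS_sys = 967.9800/288.8670 = 3.3510 kJ/K
dS_surr = -967.9800/437.2160 = -2.2140 kJ/K
dS_gen = 3.3510 - 2.2140 = 1.1370 kJ/K (irreversible)

dS_gen = 1.1370 kJ/K, irreversible


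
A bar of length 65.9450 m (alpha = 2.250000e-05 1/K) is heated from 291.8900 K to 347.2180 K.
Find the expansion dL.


dT = 55.3280 K
dL = 2.250000e-05 * 65.9450 * 55.3280 = 0.082094 m
L_final = 66.027094 m

dL = 0.082094 m


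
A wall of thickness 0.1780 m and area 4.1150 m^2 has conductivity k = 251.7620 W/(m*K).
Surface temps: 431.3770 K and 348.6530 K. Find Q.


dT = 82.7240 K
Q = 251.7620 * 4.1150 * 82.7240 / 0.1780 = 481472.5625 W

481472.5625 W


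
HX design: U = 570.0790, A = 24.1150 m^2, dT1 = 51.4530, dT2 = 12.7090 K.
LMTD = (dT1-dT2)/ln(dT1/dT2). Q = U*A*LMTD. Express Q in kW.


LMTD = 27.7068 K
Q = 570.0790 * 24.1150 * 27.7068 = 380897.6389 W = 380.8976 kW

380.8976 kW


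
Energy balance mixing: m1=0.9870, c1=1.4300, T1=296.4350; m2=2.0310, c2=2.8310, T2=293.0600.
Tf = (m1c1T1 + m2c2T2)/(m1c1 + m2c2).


num = 2103.4163
den = 7.1612
Tf = 293.7252 K

293.7252 K


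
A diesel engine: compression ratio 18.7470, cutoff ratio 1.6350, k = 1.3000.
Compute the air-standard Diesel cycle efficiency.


r^(k-1) = 2.4092
rc^k = 1.8948
eta = 0.5501 = 55.0065%

55.0065%


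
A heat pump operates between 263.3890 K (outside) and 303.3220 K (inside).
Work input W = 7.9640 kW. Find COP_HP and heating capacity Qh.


COP = 303.3220 / 39.9330 = 7.5958
Qh = 7.5958 * 7.9640 = 60.4927 kW

COP = 7.5958, Qh = 60.4927 kW


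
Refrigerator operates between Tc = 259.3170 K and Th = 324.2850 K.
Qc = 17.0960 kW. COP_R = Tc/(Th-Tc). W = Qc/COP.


COP = 259.3170 / 64.9680 = 3.9915
W = 17.0960 / 3.9915 = 4.2831 kW

COP = 3.9915, W = 4.2831 kW


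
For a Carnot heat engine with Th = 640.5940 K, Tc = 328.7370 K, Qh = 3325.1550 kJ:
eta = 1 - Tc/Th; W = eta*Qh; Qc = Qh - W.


eta = 1 - 328.7370/640.5940 = 0.4868
W = 0.4868 * 3325.1550 = 1618.7677 kJ
Qc = 3325.1550 - 1618.7677 = 1706.3873 kJ

eta = 48.6825%, W = 1618.7677 kJ, Qc = 1706.3873 kJ


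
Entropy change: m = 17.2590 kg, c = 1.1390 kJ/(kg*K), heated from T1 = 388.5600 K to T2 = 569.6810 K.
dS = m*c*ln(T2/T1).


T2/T1 = 1.4661
ln(T2/T1) = 0.3826
dS = 17.2590 * 1.1390 * 0.3826 = 7.5217 kJ/K

7.5217 kJ/K


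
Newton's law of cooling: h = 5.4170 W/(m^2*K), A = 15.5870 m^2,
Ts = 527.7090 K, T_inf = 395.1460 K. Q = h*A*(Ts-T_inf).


dT = 132.5630 K
Q = 5.4170 * 15.5870 * 132.5630 = 11192.9276 W

11192.9276 W


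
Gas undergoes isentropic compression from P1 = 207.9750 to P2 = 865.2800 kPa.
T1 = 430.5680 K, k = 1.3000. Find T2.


(k-1)/k = 0.2308
(P2/P1)^exp = 1.3896
T2 = 430.5680 * 1.3896 = 598.3034 K

598.3034 K


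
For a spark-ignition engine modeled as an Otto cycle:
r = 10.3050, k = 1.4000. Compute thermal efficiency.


r^(k-1) = 2.5423
eta = 1 - 1/2.5423 = 0.6066 = 60.6649%

60.6649%


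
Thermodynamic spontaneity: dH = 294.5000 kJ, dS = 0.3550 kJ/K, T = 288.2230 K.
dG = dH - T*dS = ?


T*dS = 288.2230 * 0.3550 = 102.3192 kJ
dG = 294.5000 - 102.3192 = 192.1808 kJ (non-spontaneous)

dG = 192.1808 kJ, non-spontaneous


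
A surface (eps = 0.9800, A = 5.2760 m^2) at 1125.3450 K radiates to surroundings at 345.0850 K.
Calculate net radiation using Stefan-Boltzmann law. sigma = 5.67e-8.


T^4 = 1.6038e+12
Tsurr^4 = 1.4181e+10
Q = 0.9800 * 5.67e-8 * 5.2760 * 1.5896e+12 = 466014.5280 W

466014.5280 W


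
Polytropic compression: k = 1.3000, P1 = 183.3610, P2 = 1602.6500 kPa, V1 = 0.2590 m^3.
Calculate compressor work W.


(k-1)/k = 0.2308
(P2/P1)^exp = 1.6492
W = 4.3333 * 183.3610 * 0.2590 * (1.6492 - 1) = 133.6028 kJ

133.6028 kJ


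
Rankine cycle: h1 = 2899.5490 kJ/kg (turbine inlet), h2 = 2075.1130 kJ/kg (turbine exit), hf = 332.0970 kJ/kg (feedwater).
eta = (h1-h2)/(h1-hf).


W = 824.4360 kJ/kg
Q_in = 2567.4520 kJ/kg
eta = 0.3211 = 32.1111%

eta = 32.1111%


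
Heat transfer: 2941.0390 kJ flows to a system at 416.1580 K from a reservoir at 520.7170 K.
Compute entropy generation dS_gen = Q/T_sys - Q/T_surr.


dS_sys = 2941.0390/416.1580 = 7.0671 kJ/K
dS_surr = -2941.0390/520.7170 = -5.6481 kJ/K
dS_gen = 7.0671 - 5.6481 = 1.4191 kJ/K (irreversible)

dS_gen = 1.4191 kJ/K, irreversible


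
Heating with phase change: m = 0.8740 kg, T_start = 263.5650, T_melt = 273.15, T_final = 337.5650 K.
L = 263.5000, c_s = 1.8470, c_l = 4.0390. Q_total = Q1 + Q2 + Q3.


Q1 (sensible, solid) = 0.8740 * 1.8470 * 9.5850 = 15.4729 kJ
Q2 (latent) = 0.8740 * 263.5000 = 230.2990 kJ
Q3 (sensible, liquid) = 0.8740 * 4.0390 * 64.4150 = 227.3905 kJ
Q_total = 473.1623 kJ

473.1623 kJ


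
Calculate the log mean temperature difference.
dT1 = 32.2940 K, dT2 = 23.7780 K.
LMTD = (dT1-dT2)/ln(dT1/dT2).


dT1/dT2 = 1.3581
ln(dT1/dT2) = 0.3061
LMTD = 8.5160 / 0.3061 = 27.8191 K

27.8191 K


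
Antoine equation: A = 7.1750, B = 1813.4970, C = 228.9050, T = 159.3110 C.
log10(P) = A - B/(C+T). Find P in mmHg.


C+T = 388.2160
B/(C+T) = 4.6714
log10(P) = 7.1750 - 4.6714 = 2.5036
P = 10^2.5036 = 318.8888 mmHg

318.8888 mmHg


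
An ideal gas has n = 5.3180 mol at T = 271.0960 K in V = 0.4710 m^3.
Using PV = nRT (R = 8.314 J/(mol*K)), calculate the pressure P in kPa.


P = nRT/V = 5.3180 * 8.314 * 271.0960 / 0.4710
= 11986.1984 / 0.4710 = 25448.4043 Pa = 25.4484 kPa

25.4484 kPa


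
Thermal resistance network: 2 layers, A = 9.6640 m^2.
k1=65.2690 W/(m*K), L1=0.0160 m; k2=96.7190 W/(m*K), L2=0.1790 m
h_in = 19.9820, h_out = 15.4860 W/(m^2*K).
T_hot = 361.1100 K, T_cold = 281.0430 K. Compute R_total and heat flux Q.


R_conv_in = 1/(19.9820*9.6640) = 0.0052
R_1 = 0.0160/(65.2690*9.6640) = 2.5366e-05
R_2 = 0.1790/(96.7190*9.6640) = 0.0002
R_conv_out = 1/(15.4860*9.6640) = 0.0067
R_total = 0.0121 K/W
Q = 80.0670 / 0.0121 = 6629.5260 W

R_total = 0.0121 K/W, Q = 6629.5260 W


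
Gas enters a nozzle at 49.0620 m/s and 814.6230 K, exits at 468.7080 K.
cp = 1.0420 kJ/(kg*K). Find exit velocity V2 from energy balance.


dT = 345.9150 K
2*cp*1000*dT = 720886.8600
V1^2 = 2407.0798
V2 = sqrt(723293.9398) = 850.4669 m/s

850.4669 m/s


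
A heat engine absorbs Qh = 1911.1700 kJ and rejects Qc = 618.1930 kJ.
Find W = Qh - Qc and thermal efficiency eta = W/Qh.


W = 1911.1700 - 618.1930 = 1292.9770 kJ
eta = 1292.9770 / 1911.1700 = 0.6765 = 67.6537%

W = 1292.9770 kJ, eta = 67.6537%


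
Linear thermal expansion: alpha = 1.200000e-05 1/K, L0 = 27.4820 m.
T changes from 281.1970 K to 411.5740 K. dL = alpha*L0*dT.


dT = 130.3770 K
dL = 1.200000e-05 * 27.4820 * 130.3770 = 0.042996 m
L_final = 27.524996 m

dL = 0.042996 m


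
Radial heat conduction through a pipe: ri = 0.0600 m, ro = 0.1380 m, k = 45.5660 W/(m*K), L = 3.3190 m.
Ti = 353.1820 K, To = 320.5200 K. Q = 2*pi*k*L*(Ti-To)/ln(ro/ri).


dT = 32.6620 K
ln(ro/ri) = 0.8329
Q = 2*pi*45.5660*3.3190*32.6620 / 0.8329 = 37262.6024 W

37262.6024 W


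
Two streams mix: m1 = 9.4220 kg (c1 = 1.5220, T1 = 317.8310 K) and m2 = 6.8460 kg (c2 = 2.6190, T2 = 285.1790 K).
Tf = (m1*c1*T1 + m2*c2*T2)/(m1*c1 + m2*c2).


num = 9670.9533
den = 32.2700
Tf = 299.6891 K

299.6891 K


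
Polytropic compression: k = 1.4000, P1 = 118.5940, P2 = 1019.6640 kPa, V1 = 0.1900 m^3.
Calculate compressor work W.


(k-1)/k = 0.2857
(P2/P1)^exp = 1.8491
W = 3.5000 * 118.5940 * 0.1900 * (1.8491 - 1) = 66.9674 kJ

66.9674 kJ


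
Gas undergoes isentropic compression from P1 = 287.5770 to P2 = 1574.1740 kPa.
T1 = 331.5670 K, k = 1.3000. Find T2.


(k-1)/k = 0.2308
(P2/P1)^exp = 1.4804
T2 = 331.5670 * 1.4804 = 490.8490 K

490.8490 K


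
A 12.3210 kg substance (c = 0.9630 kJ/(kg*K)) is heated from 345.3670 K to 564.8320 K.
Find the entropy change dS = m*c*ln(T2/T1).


T2/T1 = 1.6355
ln(T2/T1) = 0.4919
dS = 12.3210 * 0.9630 * 0.4919 = 5.8367 kJ/K

5.8367 kJ/K


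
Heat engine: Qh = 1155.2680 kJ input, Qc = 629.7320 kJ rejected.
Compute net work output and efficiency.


W = 1155.2680 - 629.7320 = 525.5360 kJ
eta = 525.5360 / 1155.2680 = 0.4549 = 45.4904%

W = 525.5360 kJ, eta = 45.4904%


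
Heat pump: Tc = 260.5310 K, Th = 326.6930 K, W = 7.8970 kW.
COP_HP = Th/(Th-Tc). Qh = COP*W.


COP = 326.6930 / 66.1620 = 4.9378
Qh = 4.9378 * 7.8970 = 38.9936 kW

COP = 4.9378, Qh = 38.9936 kW


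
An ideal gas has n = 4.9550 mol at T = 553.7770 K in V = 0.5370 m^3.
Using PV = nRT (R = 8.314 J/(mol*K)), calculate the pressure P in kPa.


P = nRT/V = 4.9550 * 8.314 * 553.7770 / 0.5370
= 22813.3253 / 0.5370 = 42482.9149 Pa = 42.4829 kPa

42.4829 kPa


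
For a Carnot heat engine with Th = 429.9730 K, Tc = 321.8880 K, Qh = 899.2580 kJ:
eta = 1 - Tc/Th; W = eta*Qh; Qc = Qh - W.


eta = 1 - 321.8880/429.9730 = 0.2514
W = 0.2514 * 899.2580 = 226.0521 kJ
Qc = 899.2580 - 226.0521 = 673.2059 kJ

eta = 25.1376%, W = 226.0521 kJ, Qc = 673.2059 kJ


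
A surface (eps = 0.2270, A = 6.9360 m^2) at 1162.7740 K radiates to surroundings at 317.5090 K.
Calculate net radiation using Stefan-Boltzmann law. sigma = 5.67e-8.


T^4 = 1.8280e+12
Tsurr^4 = 1.0163e+10
Q = 0.2270 * 5.67e-8 * 6.9360 * 1.8179e+12 = 162284.8628 W

162284.8628 W


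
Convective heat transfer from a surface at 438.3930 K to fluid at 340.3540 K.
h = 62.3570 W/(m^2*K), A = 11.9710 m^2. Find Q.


dT = 98.0390 K
Q = 62.3570 * 11.9710 * 98.0390 = 73183.7260 W

73183.7260 W


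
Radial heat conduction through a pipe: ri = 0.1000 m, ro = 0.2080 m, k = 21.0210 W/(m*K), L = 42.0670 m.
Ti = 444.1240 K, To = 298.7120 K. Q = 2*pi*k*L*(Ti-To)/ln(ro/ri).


dT = 145.4120 K
ln(ro/ri) = 0.7324
Q = 2*pi*21.0210*42.0670*145.4120 / 0.7324 = 1103178.3568 W

1103178.3568 W


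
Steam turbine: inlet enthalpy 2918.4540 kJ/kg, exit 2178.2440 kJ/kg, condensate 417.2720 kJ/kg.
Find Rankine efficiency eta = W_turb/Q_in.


W = 740.2100 kJ/kg
Q_in = 2501.1820 kJ/kg
eta = 0.2959 = 29.5944%

eta = 29.5944%


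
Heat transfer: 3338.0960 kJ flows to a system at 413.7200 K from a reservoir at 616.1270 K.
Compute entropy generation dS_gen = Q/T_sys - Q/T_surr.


dS_sys = 3338.0960/413.7200 = 8.0685 kJ/K
dS_surr = -3338.0960/616.1270 = -5.4179 kJ/K
dS_gen = 8.0685 - 5.4179 = 2.6506 kJ/K (irreversible)

dS_gen = 2.6506 kJ/K, irreversible


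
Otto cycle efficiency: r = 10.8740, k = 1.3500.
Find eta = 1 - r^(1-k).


r^(k-1) = 2.3053
eta = 1 - 1/2.3053 = 0.5662 = 56.6226%

56.6226%


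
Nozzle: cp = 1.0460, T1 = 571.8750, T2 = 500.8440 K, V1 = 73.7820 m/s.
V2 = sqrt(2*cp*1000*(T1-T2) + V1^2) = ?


dT = 71.0310 K
2*cp*1000*dT = 148596.8520
V1^2 = 5443.7835
V2 = sqrt(154040.6355) = 392.4801 m/s

392.4801 m/s


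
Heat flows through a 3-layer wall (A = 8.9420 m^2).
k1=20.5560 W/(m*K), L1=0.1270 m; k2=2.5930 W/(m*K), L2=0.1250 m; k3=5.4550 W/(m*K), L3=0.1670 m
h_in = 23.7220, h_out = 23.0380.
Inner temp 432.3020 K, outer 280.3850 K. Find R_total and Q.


R_conv_in = 1/(23.7220*8.9420) = 0.0047
R_1 = 0.1270/(20.5560*8.9420) = 0.0007
R_2 = 0.1250/(2.5930*8.9420) = 0.0054
R_3 = 0.1670/(5.4550*8.9420) = 0.0034
R_conv_out = 1/(23.0380*8.9420) = 0.0049
R_total = 0.0191 K/W
Q = 151.9170 / 0.0191 = 7964.5709 W

R_total = 0.0191 K/W, Q = 7964.5709 W


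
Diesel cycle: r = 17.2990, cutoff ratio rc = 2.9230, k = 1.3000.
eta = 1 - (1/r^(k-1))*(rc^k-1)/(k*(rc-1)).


r^(k-1) = 2.3518
rc^k = 4.0325
eta = 0.4842 = 48.4206%

48.4206%


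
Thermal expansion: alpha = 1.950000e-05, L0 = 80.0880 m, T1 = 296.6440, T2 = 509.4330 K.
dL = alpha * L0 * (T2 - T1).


dT = 212.7890 K
dL = 1.950000e-05 * 80.0880 * 212.7890 = 0.332316 m
L_final = 80.420316 m

dL = 0.332316 m


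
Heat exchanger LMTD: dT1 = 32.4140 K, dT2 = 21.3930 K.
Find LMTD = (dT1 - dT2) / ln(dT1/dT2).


dT1/dT2 = 1.5152
ln(dT1/dT2) = 0.4155
LMTD = 11.0210 / 0.4155 = 26.5230 K

26.5230 K


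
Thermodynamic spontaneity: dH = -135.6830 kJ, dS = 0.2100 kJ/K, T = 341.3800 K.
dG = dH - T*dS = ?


T*dS = 341.3800 * 0.2100 = 71.6898 kJ
dG = -135.6830 - 71.6898 = -207.3728 kJ (spontaneous)

dG = -207.3728 kJ, spontaneous


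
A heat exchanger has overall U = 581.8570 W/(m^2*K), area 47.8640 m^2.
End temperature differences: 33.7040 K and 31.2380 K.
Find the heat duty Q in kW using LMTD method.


LMTD = 32.4554 K
Q = 581.8570 * 47.8640 * 32.4554 = 903882.6499 W = 903.8826 kW

903.8826 kW


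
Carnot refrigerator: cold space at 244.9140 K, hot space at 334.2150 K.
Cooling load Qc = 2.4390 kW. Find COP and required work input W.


COP = 244.9140 / 89.3010 = 2.7426
W = 2.4390 / 2.7426 = 0.8893 kW

COP = 2.7426, W = 0.8893 kW


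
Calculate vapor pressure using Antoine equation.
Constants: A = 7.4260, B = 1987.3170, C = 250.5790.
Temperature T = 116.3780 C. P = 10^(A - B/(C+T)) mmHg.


C+T = 366.9570
B/(C+T) = 5.4157
log10(P) = 7.4260 - 5.4157 = 2.0103
P = 10^2.0103 = 102.4077 mmHg

102.4077 mmHg


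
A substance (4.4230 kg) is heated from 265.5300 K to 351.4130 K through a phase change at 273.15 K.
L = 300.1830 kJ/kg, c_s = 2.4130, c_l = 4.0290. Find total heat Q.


Q1 (sensible, solid) = 4.4230 * 2.4130 * 7.6200 = 81.3260 kJ
Q2 (latent) = 4.4230 * 300.1830 = 1327.7094 kJ
Q3 (sensible, liquid) = 4.4230 * 4.0290 * 78.2630 = 1394.6676 kJ
Q_total = 2803.7029 kJ

2803.7029 kJ


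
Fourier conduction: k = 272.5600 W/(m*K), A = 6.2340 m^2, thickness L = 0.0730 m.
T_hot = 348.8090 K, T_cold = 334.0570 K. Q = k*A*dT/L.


dT = 14.7520 K
Q = 272.5600 * 6.2340 * 14.7520 / 0.0730 = 343365.7413 W

343365.7413 W


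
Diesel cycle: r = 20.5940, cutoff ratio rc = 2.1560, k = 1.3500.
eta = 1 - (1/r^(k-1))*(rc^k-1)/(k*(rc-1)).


r^(k-1) = 2.8828
rc^k = 2.8211
eta = 0.5952 = 59.5196%

59.5196%


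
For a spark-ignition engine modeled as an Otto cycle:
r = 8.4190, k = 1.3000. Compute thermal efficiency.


r^(k-1) = 1.8949
eta = 1 - 1/1.8949 = 0.4723 = 47.2258%

47.2258%


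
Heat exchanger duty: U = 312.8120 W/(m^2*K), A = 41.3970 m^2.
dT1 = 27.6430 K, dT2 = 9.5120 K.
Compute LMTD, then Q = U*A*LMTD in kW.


LMTD = 16.9954 K
Q = 312.8120 * 41.3970 * 16.9954 = 220081.5044 W = 220.0815 kW

220.0815 kW


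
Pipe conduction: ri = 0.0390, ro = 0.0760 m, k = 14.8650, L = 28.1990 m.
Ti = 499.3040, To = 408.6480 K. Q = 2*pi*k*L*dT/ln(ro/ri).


dT = 90.6560 K
ln(ro/ri) = 0.6672
Q = 2*pi*14.8650*28.1990*90.6560 / 0.6672 = 357880.0010 W

357880.0010 W


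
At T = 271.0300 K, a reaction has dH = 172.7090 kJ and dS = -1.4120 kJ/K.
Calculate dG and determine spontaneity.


T*dS = 271.0300 * -1.4120 = -382.6944 kJ
dG = 172.7090 + 382.6944 = 555.4034 kJ (non-spontaneous)

dG = 555.4034 kJ, non-spontaneous


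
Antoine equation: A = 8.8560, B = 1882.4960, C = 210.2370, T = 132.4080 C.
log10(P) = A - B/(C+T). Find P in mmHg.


C+T = 342.6450
B/(C+T) = 5.4940
log10(P) = 8.8560 - 5.4940 = 3.3620
P = 10^3.3620 = 2301.3742 mmHg

2301.3742 mmHg


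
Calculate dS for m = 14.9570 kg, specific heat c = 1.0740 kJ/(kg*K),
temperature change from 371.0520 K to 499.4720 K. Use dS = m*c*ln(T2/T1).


T2/T1 = 1.3461
ln(T2/T1) = 0.2972
dS = 14.9570 * 1.0740 * 0.2972 = 4.7743 kJ/K

4.7743 kJ/K


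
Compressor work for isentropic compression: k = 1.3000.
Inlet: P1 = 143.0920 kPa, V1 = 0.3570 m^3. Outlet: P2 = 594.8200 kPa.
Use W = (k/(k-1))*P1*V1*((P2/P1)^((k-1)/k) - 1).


(k-1)/k = 0.2308
(P2/P1)^exp = 1.3893
W = 4.3333 * 143.0920 * 0.3570 * (1.3893 - 1) = 86.1747 kJ

86.1747 kJ


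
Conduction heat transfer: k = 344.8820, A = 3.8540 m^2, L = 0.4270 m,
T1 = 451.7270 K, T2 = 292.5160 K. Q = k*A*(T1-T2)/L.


dT = 159.2110 K
Q = 344.8820 * 3.8540 * 159.2110 / 0.4270 = 495595.5907 W

495595.5907 W


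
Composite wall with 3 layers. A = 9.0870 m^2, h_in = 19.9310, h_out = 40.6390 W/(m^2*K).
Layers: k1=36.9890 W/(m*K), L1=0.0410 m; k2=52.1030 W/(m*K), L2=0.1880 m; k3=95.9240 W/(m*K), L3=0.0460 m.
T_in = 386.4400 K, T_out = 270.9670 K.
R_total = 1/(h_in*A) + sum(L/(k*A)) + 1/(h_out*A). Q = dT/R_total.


R_conv_in = 1/(19.9310*9.0870) = 0.0055
R_1 = 0.0410/(36.9890*9.0870) = 0.0001
R_2 = 0.1880/(52.1030*9.0870) = 0.0004
R_3 = 0.0460/(95.9240*9.0870) = 5.2773e-05
R_conv_out = 1/(40.6390*9.0870) = 0.0027
R_total = 0.0088 K/W
Q = 115.4730 / 0.0088 = 13120.1888 W

R_total = 0.0088 K/W, Q = 13120.1888 W


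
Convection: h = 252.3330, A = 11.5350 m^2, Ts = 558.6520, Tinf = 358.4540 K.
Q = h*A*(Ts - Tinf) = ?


dT = 200.1980 K
Q = 252.3330 * 11.5350 * 200.1980 = 582708.5419 W

582708.5419 W


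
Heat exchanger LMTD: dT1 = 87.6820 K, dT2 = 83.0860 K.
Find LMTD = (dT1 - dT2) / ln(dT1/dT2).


dT1/dT2 = 1.0553
ln(dT1/dT2) = 0.0538
LMTD = 4.5960 / 0.0538 = 85.3634 K

85.3634 K


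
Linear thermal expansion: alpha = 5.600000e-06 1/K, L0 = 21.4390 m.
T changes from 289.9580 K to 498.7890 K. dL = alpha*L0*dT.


dT = 208.8310 K
dL = 5.600000e-06 * 21.4390 * 208.8310 = 0.025072 m
L_final = 21.464072 m

dL = 0.025072 m


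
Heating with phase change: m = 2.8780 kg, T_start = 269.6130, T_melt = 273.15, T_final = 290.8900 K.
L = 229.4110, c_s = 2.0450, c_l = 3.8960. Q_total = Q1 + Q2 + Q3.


Q1 (sensible, solid) = 2.8780 * 2.0450 * 3.5370 = 20.8170 kJ
Q2 (latent) = 2.8780 * 229.4110 = 660.2449 kJ
Q3 (sensible, liquid) = 2.8780 * 3.8960 * 17.7400 = 198.9131 kJ
Q_total = 879.9750 kJ

879.9750 kJ


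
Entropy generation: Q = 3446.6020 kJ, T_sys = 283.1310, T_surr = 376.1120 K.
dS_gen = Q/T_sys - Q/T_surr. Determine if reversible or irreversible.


dS_sys = 3446.6020/283.1310 = 12.1732 kJ/K
dS_surr = -3446.6020/376.1120 = -9.1638 kJ/K
dS_gen = 12.1732 - 9.1638 = 3.0094 kJ/K (irreversible)

dS_gen = 3.0094 kJ/K, irreversible


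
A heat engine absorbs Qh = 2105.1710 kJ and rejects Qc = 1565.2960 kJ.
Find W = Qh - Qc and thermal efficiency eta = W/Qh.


W = 2105.1710 - 1565.2960 = 539.8750 kJ
eta = 539.8750 / 2105.1710 = 0.2565 = 25.6452%

W = 539.8750 kJ, eta = 25.6452%


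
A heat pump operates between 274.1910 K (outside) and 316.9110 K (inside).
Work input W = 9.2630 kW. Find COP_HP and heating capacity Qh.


COP = 316.9110 / 42.7200 = 7.4183
Qh = 7.4183 * 9.2630 = 68.7160 kW

COP = 7.4183, Qh = 68.7160 kW


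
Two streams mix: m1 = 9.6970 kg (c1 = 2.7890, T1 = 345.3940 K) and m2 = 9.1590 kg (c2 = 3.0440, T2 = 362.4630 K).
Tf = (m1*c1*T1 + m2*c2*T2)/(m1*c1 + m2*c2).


num = 19446.6246
den = 54.9249
Tf = 354.0583 K

354.0583 K


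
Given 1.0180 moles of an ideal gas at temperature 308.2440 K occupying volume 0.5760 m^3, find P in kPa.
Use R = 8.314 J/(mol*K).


P = nRT/V = 1.0180 * 8.314 * 308.2440 / 0.5760
= 2608.8699 / 0.5760 = 4529.2881 Pa = 4.5293 kPa

4.5293 kPa


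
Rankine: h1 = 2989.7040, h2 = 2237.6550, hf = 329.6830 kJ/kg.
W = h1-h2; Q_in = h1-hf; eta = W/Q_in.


W = 752.0490 kJ/kg
Q_in = 2660.0210 kJ/kg
eta = 0.2827 = 28.2723%

eta = 28.2723%


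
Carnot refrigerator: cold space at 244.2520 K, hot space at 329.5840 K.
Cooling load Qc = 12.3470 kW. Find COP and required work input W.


COP = 244.2520 / 85.3320 = 2.8624
W = 12.3470 / 2.8624 = 4.3136 kW

COP = 2.8624, W = 4.3136 kW


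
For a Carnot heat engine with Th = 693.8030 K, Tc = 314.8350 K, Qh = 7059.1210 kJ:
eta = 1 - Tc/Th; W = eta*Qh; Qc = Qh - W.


eta = 1 - 314.8350/693.8030 = 0.5462
W = 0.5462 * 7059.1210 = 3855.8221 kJ
Qc = 7059.1210 - 3855.8221 = 3203.2989 kJ

eta = 54.6218%, W = 3855.8221 kJ, Qc = 3203.2989 kJ


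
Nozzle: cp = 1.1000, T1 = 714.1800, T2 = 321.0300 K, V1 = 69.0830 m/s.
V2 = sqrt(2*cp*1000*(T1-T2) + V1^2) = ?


dT = 393.1500 K
2*cp*1000*dT = 864930.0000
V1^2 = 4772.4609
V2 = sqrt(869702.4609) = 932.5784 m/s

932.5784 m/s


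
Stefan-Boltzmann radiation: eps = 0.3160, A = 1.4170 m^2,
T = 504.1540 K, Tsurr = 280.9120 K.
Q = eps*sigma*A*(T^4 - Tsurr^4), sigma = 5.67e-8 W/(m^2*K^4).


T^4 = 6.4603e+10
Tsurr^4 = 6.2270e+09
Q = 0.3160 * 5.67e-8 * 1.4170 * 5.8376e+10 = 1482.0890 W

1482.0890 W


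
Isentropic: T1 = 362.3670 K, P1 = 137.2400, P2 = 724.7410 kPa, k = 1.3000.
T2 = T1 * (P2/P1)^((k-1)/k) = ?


(k-1)/k = 0.2308
(P2/P1)^exp = 1.4682
T2 = 362.3670 * 1.4682 = 532.0177 K

532.0177 K


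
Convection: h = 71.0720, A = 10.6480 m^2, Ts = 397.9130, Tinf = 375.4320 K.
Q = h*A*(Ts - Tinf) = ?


dT = 22.4810 K
Q = 71.0720 * 10.6480 * 22.4810 = 17013.0510 W

17013.0510 W


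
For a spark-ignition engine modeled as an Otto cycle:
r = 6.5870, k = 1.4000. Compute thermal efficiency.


r^(k-1) = 2.1256
eta = 1 - 1/2.1256 = 0.5295 = 52.9538%

52.9538%


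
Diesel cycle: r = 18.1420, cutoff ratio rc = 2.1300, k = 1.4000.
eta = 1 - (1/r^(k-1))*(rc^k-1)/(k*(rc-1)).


r^(k-1) = 3.1877
rc^k = 2.8822
eta = 0.6268 = 62.6753%

62.6753%


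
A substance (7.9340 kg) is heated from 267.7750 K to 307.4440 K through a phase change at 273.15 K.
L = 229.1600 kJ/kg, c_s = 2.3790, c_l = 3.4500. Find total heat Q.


Q1 (sensible, solid) = 7.9340 * 2.3790 * 5.3750 = 101.4530 kJ
Q2 (latent) = 7.9340 * 229.1600 = 1818.1554 kJ
Q3 (sensible, liquid) = 7.9340 * 3.4500 * 34.2940 = 938.7057 kJ
Q_total = 2858.3141 kJ

2858.3141 kJ


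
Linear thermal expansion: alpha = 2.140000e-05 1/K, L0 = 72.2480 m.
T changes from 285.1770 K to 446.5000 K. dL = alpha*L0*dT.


dT = 161.3230 K
dL = 2.140000e-05 * 72.2480 * 161.3230 = 0.249423 m
L_final = 72.497423 m

dL = 0.249423 m


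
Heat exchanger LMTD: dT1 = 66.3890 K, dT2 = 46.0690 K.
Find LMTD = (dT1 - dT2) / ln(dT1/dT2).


dT1/dT2 = 1.4411
ln(dT1/dT2) = 0.3654
LMTD = 20.3200 / 0.3654 = 55.6116 K

55.6116 K


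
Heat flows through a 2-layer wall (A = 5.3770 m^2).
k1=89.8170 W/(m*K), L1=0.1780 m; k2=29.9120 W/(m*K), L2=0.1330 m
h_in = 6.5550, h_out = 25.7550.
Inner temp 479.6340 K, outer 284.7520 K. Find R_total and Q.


R_conv_in = 1/(6.5550*5.3770) = 0.0284
R_1 = 0.1780/(89.8170*5.3770) = 0.0004
R_2 = 0.1330/(29.9120*5.3770) = 0.0008
R_conv_out = 1/(25.7550*5.3770) = 0.0072
R_total = 0.0368 K/W
Q = 194.8820 / 0.0368 = 5297.3852 W

R_total = 0.0368 K/W, Q = 5297.3852 W


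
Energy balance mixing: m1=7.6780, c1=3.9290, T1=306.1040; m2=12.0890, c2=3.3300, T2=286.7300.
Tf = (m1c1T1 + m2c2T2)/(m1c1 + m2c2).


num = 20776.9061
den = 70.4232
Tf = 295.0291 K

295.0291 K


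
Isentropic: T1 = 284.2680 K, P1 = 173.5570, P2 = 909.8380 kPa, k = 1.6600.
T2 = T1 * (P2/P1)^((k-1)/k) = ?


(k-1)/k = 0.3976
(P2/P1)^exp = 1.9323
T2 = 284.2680 * 1.9323 = 549.2916 K

549.2916 K


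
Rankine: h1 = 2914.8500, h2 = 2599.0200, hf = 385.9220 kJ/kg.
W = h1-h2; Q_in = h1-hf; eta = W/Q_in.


W = 315.8300 kJ/kg
Q_in = 2528.9280 kJ/kg
eta = 0.1249 = 12.4887%

eta = 12.4887%


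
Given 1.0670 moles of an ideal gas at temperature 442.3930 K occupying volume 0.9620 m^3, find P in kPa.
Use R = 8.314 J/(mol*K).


P = nRT/V = 1.0670 * 8.314 * 442.3930 / 0.9620
= 3924.4851 / 0.9620 = 4079.5064 Pa = 4.0795 kPa

4.0795 kPa


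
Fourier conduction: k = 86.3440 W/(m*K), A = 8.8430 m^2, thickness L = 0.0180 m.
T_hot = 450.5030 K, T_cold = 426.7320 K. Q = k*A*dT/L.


dT = 23.7710 K
Q = 86.3440 * 8.8430 * 23.7710 / 0.0180 = 1008339.3972 W

1008339.3972 W


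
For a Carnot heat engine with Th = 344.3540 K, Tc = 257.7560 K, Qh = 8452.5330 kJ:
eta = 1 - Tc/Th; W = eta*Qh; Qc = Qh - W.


eta = 1 - 257.7560/344.3540 = 0.2515
W = 0.2515 * 8452.5330 = 2125.6395 kJ
Qc = 8452.5330 - 2125.6395 = 6326.8935 kJ

eta = 25.1480%, W = 2125.6395 kJ, Qc = 6326.8935 kJ


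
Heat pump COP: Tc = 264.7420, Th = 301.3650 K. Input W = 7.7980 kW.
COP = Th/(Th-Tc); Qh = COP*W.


COP = 301.3650 / 36.6230 = 8.2288
Qh = 8.2288 * 7.7980 = 64.1685 kW

COP = 8.2288, Qh = 64.1685 kW


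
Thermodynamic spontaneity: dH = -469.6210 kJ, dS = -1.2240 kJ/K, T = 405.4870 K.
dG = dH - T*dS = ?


T*dS = 405.4870 * -1.2240 = -496.3161 kJ
dG = -469.6210 + 496.3161 = 26.6951 kJ (non-spontaneous)

dG = 26.6951 kJ, non-spontaneous


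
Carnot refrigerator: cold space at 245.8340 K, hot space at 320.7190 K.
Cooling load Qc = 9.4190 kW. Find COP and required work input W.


COP = 245.8340 / 74.8850 = 3.2828
W = 9.4190 / 3.2828 = 2.8692 kW

COP = 3.2828, W = 2.8692 kW


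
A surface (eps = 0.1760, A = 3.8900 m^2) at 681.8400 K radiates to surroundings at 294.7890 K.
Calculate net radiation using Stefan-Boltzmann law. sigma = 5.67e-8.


T^4 = 2.1614e+11
Tsurr^4 = 7.5517e+09
Q = 0.1760 * 5.67e-8 * 3.8900 * 2.0859e+11 = 8097.1060 W

8097.1060 W


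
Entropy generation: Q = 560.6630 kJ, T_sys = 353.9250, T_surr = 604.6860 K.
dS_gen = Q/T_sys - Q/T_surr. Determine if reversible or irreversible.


dS_sys = 560.6630/353.9250 = 1.5841 kJ/K
dS_surr = -560.6630/604.6860 = -0.9272 kJ/K
dS_gen = 1.5841 - 0.9272 = 0.6569 kJ/K (irreversible)

dS_gen = 0.6569 kJ/K, irreversible
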